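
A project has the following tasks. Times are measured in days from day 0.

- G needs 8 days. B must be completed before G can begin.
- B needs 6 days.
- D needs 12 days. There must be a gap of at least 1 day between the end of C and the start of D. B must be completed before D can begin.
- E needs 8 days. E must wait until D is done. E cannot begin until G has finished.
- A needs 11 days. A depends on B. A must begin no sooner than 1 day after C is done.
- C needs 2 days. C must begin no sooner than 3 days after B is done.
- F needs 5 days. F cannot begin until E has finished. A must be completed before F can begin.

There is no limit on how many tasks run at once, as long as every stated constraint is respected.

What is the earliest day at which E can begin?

24

B has no prerequisites, so it starts at day 0 and finishes at day 6.
G cannot begin until B (finishes day 6). It runs from day 6 to 6 + 8 = day 14.
C waits on B (finishes day 6, plus 3-day gap → day 9), so it starts at day 9 and finishes at 9 + 2 = day 11.
D has to wait for C (finishes day 11, plus 1-day gap → day 12); B (finishes day 6). The latest of these is day 12, so D runs day 12 to 12 + 12 = day 24.
E waits on D (finishes day 24); G (finishes day 14). The latest of these is day 24, which is the earliest E can start.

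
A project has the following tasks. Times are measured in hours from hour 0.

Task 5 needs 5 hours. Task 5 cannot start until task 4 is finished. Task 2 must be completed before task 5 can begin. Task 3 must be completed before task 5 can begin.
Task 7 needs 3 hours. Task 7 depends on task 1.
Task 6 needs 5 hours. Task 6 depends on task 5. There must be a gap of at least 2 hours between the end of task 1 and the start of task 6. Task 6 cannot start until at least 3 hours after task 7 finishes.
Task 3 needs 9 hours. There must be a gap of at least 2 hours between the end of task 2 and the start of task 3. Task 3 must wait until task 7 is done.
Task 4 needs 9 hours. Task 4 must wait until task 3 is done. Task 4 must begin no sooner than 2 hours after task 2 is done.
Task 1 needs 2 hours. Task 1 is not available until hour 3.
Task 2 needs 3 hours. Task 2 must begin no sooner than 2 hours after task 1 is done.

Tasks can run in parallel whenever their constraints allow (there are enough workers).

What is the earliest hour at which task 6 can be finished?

40

Task 1 waits on its own release at hour 3, so it starts at hour 3 and finishes at 3 + 2 = hour 5.
After task 1 (finishes hour 5), task 7 can start at hour 5 and finishes at hour 8.
After task 1 (finishes hour 5, plus 2-hour gap → hour 7), task 2 can start at hour 7 and finishes at hour 10.
Task 3 has to wait for task 2 (finishes hour 10, plus 2-hour gap → hour 12); task 7 (finishes hour 8). The latest of these is hour 12, so task 3 runs hour 12 to 12 + 9 = hour 21.
Task 4 cannot start until task 3 (finishes hour 21); task 2 (finishes hour 10, plus 2-hour gap → hour 12). The controlling bound is hour 21, so task 4 finishes at 21 + 9 = hour 30.
Task 5 needs all of task 4 (finishes hour 30); task 2 (finishes hour 10); task 3 (finishes hour 21). That puts its earliest start at hour 30; it finishes at 30 + 5 = hour 35.
For task 6: task 5 (finishes hour 35); task 1 (finishes hour 5, plus 2-hour gap → hour 7); task 7 (finishes hour 8, plus 3-hour gap → hour 11). Taking the maximum gives a start of hour 35, and it finishes at 35 + 5 = hour 40.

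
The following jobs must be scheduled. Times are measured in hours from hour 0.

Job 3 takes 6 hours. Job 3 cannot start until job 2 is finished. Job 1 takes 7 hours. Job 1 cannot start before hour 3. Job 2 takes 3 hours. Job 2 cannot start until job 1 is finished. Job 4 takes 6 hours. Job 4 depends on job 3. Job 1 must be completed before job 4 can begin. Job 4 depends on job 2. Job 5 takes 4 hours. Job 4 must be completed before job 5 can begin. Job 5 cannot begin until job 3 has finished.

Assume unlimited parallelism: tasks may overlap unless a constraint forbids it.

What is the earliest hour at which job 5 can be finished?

Job 1 waits on its own release at hour 3, so it starts at hour 3 and finishes at 3 + 7 = hour 10.
Job 2 cannot begin until job 1 (finishes hour 10). It runs from hour 10 to 10 + 3 = hour 13.
Job 3 cannot begin until job 2 (finishes hour 13). It runs from hour 13 to 13 + 6 = hour 19.
Job 4 has to wait for job 3 (finishes hour 19); job 1 (finishes hour 10); job 2 (finishes hour 13). The latest of these is hour 19, so job 4 runs hour 19 to 19 + 6 = hour 25.
For job 5: job 4 (finishes hour 25); job 3 (finishes hour 19). Taking the maximum gives a start of hour 25, and it finishes at 25 + 4 = hour 29.

29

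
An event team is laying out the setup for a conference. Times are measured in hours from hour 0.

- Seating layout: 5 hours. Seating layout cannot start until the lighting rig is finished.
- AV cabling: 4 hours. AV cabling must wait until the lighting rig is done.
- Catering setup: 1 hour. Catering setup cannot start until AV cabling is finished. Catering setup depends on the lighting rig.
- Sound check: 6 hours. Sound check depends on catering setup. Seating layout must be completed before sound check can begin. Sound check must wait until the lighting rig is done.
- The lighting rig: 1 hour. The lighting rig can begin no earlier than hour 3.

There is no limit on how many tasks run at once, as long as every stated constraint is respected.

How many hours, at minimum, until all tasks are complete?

The lighting rig waits on its own release at hour 3, so it starts at hour 3 and finishes at 3 + 1 = hour 4.
After the lighting rig (finishes hour 4), seating layout can start at hour 4 and finishes at hour 9.
AV cabling cannot begin until the lighting rig (finishes hour 4). It runs from hour 4 to 4 + 4 = hour 8.
Catering setup needs all of AV cabling (finishes hour 8); the lighting rig (finishes hour 4). That puts its earliest start at hour 8; it finishes at 8 + 1 = hour 9.
Sound check cannot start until catering setup (finishes hour 9); seating layout (finishes hour 9); the lighting rig (finishes hour 4). The controlling bound is hour 9, so sound check finishes at 9 + 6 = hour 15.
All tasks are finished once the last one completes. Finish times: The lighting rig at 4, AV cabling at 8, Seating layout at 9, Catering setup at 9, Sound check at 15. The latest is hour 15.

15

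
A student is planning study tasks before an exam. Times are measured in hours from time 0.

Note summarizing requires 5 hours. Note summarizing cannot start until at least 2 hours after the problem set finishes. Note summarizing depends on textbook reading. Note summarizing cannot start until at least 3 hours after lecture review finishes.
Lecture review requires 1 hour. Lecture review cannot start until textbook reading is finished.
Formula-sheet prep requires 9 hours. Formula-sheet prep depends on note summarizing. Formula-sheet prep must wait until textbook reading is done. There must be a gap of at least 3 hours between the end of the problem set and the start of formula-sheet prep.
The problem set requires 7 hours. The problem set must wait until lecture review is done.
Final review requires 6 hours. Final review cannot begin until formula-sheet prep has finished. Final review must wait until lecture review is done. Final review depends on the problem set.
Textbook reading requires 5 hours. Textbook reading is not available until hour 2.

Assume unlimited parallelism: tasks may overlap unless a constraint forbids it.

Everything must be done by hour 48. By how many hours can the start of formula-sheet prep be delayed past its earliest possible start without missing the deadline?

11

Textbook reading waits on its own release at hour 2, so it starts at hour 2 and finishes at 2 + 5 = hour 7.
After textbook reading (finishes hour 7), lecture review can start at hour 7 and finishes at hour 8.
The problem set waits on lecture review (finishes hour 8), so it starts at hour 8 and finishes at 8 + 7 = hour 15.
For note summarizing: the problem set (finishes hour 15, plus 2-hour gap → hour 17); textbook reading (finishes hour 7); lecture review (finishes hour 8, plus 3-hour gap → hour 11). Taking the maximum gives a start of hour 17, and it finishes at 17 + 5 = hour 22.
For formula-sheet prep: note summarizing (finishes hour 22); textbook reading (finishes hour 7); the problem set (finishes hour 15, plus 3-hour gap → hour 18). Taking the maximum gives a start of hour 22, and it finishes at 22 + 9 = hour 31.

Working backward from the deadline:
Final review must finish by hour 48; it takes 6 hours, so it must start by 48 − 6 = hour 42.
Since final review (must start by hour 42) depends on it, formula-sheet prep must finish by hour 42. Backing off its 9-hour duration gives a latest start of hour 33.
So formula-sheet prep can start as early as hour 22 and as late as hour 33, giving 33 − 22 = 11 hours of slack.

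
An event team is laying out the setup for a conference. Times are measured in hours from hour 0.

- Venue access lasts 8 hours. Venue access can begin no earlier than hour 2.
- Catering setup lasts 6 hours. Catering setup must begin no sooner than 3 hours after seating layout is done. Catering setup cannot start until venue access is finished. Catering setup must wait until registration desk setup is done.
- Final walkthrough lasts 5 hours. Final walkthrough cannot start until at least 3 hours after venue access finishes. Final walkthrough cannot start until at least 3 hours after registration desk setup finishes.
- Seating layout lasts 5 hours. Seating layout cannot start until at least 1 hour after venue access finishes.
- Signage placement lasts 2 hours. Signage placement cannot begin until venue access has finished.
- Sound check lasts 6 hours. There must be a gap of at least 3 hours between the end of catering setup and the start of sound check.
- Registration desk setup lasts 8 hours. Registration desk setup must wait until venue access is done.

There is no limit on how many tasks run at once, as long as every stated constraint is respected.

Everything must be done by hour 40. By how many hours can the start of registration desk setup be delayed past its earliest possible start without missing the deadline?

7

Venue access waits on its own release at hour 2, so it starts at hour 2 and finishes at 2 + 8 = hour 10.
Registration desk setup waits on venue access (finishes hour 10), so it starts at hour 10 and finishes at 10 + 8 = hour 18.

Working backward from the deadline:
Sound check must finish by hour 40; it takes 6 hours, so it must start by 40 − 6 = hour 34.
Catering setup must finish before sound check (must start by hour 34, minus 3-hour gap → hour 31). With a 6-hour duration, catering setup must start by 31 − 6 = hour 25.
To finish by hour 40, final walkthrough (duration 5) must start no later than hour 35.
Registration desk setup feeds catering setup (must start by hour 25); final walkthrough (must start by hour 35, minus 3-hour gap → hour 32). Taking the minimum, registration desk setup must finish by hour 25 and start by 25 − 8 = hour 17.
So registration desk setup can start as early as hour 10 and as late as hour 17, giving 17 − 10 = 7 hours of slack.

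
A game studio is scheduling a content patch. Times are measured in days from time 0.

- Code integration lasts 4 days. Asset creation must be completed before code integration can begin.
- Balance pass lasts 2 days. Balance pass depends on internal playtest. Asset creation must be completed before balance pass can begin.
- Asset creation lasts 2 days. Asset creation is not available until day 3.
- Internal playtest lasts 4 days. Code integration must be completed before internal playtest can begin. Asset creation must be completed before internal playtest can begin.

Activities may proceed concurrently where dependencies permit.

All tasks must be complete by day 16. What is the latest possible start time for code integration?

Balance pass must finish by day 16; it takes 2 days, so it must start by 16 − 2 = day 14.
Internal playtest feeds into balance pass (must start by day 14); so internal playtest must finish by day 14 and therefore start by day 10.
Since internal playtest (must start by day 10) depends on it, code integration must finish by day 10. Backing off its 4-day duration gives a latest start of day 6.

6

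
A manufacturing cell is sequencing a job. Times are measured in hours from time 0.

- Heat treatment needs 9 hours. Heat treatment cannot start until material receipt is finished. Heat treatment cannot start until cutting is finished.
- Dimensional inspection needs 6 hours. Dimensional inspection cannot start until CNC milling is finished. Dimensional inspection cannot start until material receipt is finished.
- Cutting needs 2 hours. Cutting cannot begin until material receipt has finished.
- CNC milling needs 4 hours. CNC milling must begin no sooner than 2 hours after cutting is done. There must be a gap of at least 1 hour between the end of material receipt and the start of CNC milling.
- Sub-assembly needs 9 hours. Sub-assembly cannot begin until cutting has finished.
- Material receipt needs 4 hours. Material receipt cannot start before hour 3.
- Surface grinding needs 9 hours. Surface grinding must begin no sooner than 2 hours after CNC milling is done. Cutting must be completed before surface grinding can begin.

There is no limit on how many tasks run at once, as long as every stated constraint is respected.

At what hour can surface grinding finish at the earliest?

After its own release at hour 3, material receipt can start at hour 3 and finishes at hour 7.
Cutting waits on material receipt (finishes hour 7), so it starts at hour 7 and finishes at 7 + 2 = hour 9.
CNC milling cannot start until cutting (finishes hour 9, plus 2-hour gap → hour 11); material receipt (finishes hour 7, plus 1-hour gap → hour 8). The controlling bound is hour 11, so CNC milling finishes at 11 + 4 = hour 15.
For surface grinding: CNC milling (finishes hour 15, plus 2-hour gap → hour 17); cutting (finishes hour 9). Taking the maximum gives a start of hour 17, and it finishes at 17 + 9 = hour 26.

26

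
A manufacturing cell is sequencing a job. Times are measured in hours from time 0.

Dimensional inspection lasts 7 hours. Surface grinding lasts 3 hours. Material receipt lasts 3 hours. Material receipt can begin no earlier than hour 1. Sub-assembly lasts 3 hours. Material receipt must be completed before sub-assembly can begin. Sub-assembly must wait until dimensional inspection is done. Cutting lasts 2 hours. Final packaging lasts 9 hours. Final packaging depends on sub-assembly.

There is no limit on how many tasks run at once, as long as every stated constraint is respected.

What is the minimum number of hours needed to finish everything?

Nothing blocks dimensional inspection, so it runs from hour 0 to hour 7.
Surface grinding can start immediately at hour 0; it finishes at hour 3.
Nothing blocks cutting, so it runs from hour 0 to hour 2.
Material receipt cannot begin until its own release at hour 1. It runs from hour 1 to 1 + 3 = hour 4.
Sub-assembly cannot start until material receipt (finishes hour 4); dimensional inspection (finishes hour 7). The controlling bound is hour 7, so sub-assembly finishes at 7 + 3 = hour 10.
Final packaging waits on sub-assembly (finishes hour 10), so it starts at hour 10 and finishes at 10 + 9 = hour 19.
All tasks are finished once the last one completes. Finish times: Material receipt at 4, Cutting at 2, Surface grinding at 3, Dimensional inspection at 7, Sub-assembly at 10, Final packaging at 19. The latest is hour 19.

19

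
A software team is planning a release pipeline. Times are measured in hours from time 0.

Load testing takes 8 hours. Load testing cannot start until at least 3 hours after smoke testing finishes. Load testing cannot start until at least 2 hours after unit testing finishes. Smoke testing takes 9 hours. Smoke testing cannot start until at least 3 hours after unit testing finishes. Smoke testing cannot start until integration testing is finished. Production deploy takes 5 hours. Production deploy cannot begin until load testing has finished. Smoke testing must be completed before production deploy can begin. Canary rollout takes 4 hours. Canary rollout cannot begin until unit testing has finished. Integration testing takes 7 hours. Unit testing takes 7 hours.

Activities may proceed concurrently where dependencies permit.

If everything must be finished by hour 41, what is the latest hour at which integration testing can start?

9

To finish by hour 41, production deploy (duration 5) must start no later than hour 36.
Load testing feeds into production deploy (must start by hour 36); so load testing must finish by hour 36 and therefore start by hour 28.
Smoke testing feeds load testing (must start by hour 28, minus 3-hour gap → hour 25); production deploy (must start by hour 36). Taking the minimum, smoke testing must finish by hour 25 and start by 25 − 9 = hour 16.
Integration testing has to be done before smoke testing (must start by hour 16). That means finishing by hour 16, i.e. starting by 16 − 7 = hour 9.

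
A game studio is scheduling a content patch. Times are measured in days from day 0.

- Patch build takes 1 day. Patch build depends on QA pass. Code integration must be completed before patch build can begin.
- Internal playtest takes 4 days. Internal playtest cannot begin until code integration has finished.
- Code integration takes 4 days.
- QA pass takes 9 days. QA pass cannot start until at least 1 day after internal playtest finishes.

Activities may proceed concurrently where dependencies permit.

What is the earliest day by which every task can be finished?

Code integration can start immediately at day 0; it finishes at day 4.
Internal playtest waits on code integration (finishes day 4), so it starts at day 4 and finishes at 4 + 4 = day 8.
After internal playtest (finishes day 8, plus 1-day gap → day 9), QA pass can start at day 9 and finishes at day 18.
Patch build needs all of QA pass (finishes day 18); code integration (finishes day 4). That puts its earliest start at day 18; it finishes at 18 + 1 = day 19.
All tasks are finished once the last one completes. Finish times: Code integration at 4, Internal playtest at 8, QA pass at 18, Patch build at 19. The latest is day 19.

19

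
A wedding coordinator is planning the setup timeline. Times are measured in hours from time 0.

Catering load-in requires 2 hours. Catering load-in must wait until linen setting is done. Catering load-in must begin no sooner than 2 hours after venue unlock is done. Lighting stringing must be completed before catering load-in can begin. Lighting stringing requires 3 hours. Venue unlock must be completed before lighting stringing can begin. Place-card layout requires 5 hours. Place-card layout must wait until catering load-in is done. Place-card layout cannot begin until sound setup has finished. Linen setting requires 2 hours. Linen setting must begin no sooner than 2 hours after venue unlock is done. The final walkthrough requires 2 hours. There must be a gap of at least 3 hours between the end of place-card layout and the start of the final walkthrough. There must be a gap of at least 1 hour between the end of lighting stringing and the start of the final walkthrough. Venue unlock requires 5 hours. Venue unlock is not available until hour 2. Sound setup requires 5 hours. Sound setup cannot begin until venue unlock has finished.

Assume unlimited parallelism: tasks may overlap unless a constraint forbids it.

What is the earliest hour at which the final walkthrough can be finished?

After its own release at hour 2, venue unlock can start at hour 2 and finishes at hour 7.
Sound setup cannot begin until venue unlock (finishes hour 7). It runs from hour 7 to 7 + 5 = hour 12.
After venue unlock (finishes hour 7), lighting stringing can start at hour 7 and finishes at hour 10.
Linen setting cannot begin until venue unlock (finishes hour 7, plus 2-hour gap → hour 9). It runs from hour 9 to 9 + 2 = hour 11.
Catering load-in cannot start until linen setting (finishes hour 11); venue unlock (finishes hour 7, plus 2-hour gap → hour 9); lighting stringing (finishes hour 10). The controlling bound is hour 11, so catering load-in finishes at 11 + 2 = hour 13.
For place-card layout: catering load-in (finishes hour 13); sound setup (finishes hour 12). Taking the maximum gives a start of hour 13, and it finishes at 13 + 5 = hour 18.
The final walkthrough needs all of place-card layout (finishes hour 18, plus 3-hour gap → hour 21); lighting stringing (finishes hour 10, plus 1-hour gap → hour 11). That puts its earliest start at hour 21; it finishes at 21 + 2 = hour 23.

23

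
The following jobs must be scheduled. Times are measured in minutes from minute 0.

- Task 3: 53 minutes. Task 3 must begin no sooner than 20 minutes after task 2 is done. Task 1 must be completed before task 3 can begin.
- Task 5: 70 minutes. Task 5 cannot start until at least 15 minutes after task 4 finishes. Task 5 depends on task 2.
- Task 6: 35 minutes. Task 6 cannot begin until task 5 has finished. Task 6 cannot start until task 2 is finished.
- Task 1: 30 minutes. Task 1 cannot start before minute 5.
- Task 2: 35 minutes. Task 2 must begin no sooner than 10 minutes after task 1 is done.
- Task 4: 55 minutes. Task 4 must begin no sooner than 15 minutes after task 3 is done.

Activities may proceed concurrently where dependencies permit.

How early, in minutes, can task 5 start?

238

Task 1 cannot begin until its own release at minute 5. It runs from minute 5 to 5 + 30 = minute 35.
Task 2 cannot begin until task 1 (finishes minute 35, plus 10-minute gap → minute 45). It runs from minute 45 to 45 + 35 = minute 80.
Task 3 cannot start until task 2 (finishes minute 80, plus 20-minute gap → minute 100); task 1 (finishes minute 35). The controlling bound is minute 100, so task 3 finishes at 100 + 53 = minute 153.
After task 3 (finishes minute 153, plus 15-minute gap → minute 168), task 4 can start at minute 168 and finishes at minute 223.
Task 5 waits on task 4 (finishes minute 223, plus 15-minute gap → minute 238); task 2 (finishes minute 80). The latest of these is minute 238, which is the earliest task 5 can start.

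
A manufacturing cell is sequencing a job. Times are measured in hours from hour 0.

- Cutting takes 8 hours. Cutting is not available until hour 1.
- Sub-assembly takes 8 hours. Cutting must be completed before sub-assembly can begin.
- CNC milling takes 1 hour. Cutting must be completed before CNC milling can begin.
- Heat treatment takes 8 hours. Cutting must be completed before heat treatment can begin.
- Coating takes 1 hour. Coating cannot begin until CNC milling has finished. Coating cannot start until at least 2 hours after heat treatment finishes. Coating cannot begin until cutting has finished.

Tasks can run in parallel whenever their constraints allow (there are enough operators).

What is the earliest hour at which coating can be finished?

20

Cutting waits on its own release at hour 1, so it starts at hour 1 and finishes at 1 + 8 = hour 9.
Heat treatment cannot begin until cutting (finishes hour 9). It runs from hour 9 to 9 + 8 = hour 17.
After cutting (finishes hour 9), CNC milling can start at hour 9 and finishes at hour 10.
For coating: CNC milling (finishes hour 10); heat treatment (finishes hour 17, plus 2-hour gap → hour 19); cutting (finishes hour 9). Taking the maximum gives a start of hour 19, and it finishes at 19 + 1 = hour 20.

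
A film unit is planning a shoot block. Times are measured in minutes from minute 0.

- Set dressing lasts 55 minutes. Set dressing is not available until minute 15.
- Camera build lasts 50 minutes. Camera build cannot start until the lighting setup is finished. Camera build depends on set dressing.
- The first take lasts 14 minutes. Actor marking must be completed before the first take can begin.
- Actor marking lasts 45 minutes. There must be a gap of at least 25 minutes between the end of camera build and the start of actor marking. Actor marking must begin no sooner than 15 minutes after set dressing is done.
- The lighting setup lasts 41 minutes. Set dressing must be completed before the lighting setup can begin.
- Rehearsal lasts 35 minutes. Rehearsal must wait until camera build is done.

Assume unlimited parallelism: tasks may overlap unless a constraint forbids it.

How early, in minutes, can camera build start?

111

Set dressing waits on its own release at minute 15, so it starts at minute 15 and finishes at 15 + 55 = minute 70.
The lighting setup waits on set dressing (finishes minute 70), so it starts at minute 70 and finishes at 70 + 41 = minute 111.
Camera build waits on the lighting setup (finishes minute 111); set dressing (finishes minute 70). The latest of these is minute 111, which is the earliest camera build can start.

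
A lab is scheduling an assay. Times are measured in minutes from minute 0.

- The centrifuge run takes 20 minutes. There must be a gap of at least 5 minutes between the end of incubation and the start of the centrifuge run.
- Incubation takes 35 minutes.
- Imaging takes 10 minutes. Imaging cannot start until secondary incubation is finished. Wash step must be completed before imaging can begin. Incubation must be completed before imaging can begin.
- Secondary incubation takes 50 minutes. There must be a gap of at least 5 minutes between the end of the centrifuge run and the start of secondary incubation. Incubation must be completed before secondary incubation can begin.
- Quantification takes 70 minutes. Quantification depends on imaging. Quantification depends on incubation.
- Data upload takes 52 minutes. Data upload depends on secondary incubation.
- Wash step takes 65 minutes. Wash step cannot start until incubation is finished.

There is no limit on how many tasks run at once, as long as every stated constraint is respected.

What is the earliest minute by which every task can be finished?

195

Nothing blocks incubation, so it runs from minute 0 to minute 35.
Wash step waits on incubation (finishes minute 35), so it starts at minute 35 and finishes at 35 + 65 = minute 100.
The centrifuge run waits on incubation (finishes minute 35, plus 5-minute gap → minute 40), so it starts at minute 40 and finishes at 40 + 20 = minute 60.
For secondary incubation: the centrifuge run (finishes minute 60, plus 5-minute gap → minute 65); incubation (finishes minute 35). Taking the maximum gives a start of minute 65, and it finishes at 65 + 50 = minute 115.
After secondary incubation (finishes minute 115), data upload can start at minute 115 and finishes at minute 167.
Imaging cannot start until secondary incubation (finishes minute 115); wash step (finishes minute 100); incubation (finishes minute 35). The controlling bound is minute 115, so imaging finishes at 115 + 10 = minute 125.
Quantification has to wait for imaging (finishes minute 125); incubation (finishes minute 35). The latest of these is minute 125, so quantification runs minute 125 to 125 + 70 = minute 195.
All tasks are finished once the last one completes. Finish times: Incubation at 35, The centrifuge run at 60, Wash step at 100, Secondary incubation at 115, Imaging at 125, Quantification at 195, Data upload at 167. The latest is minute 195.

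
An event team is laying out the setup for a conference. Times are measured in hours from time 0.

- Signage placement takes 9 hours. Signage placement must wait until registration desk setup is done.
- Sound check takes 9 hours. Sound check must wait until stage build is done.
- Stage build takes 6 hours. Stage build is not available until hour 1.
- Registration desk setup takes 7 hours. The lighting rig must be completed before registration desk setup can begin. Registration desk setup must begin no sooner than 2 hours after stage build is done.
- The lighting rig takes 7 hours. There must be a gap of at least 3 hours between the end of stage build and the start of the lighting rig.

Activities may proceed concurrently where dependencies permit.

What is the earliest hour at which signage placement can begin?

Stage build cannot begin until its own release at hour 1. It runs from hour 1 to 1 + 6 = hour 7.
The lighting rig waits on stage build (finishes hour 7, plus 3-hour gap → hour 10), so it starts at hour 10 and finishes at 10 + 7 = hour 17.
Registration desk setup cannot start until the lighting rig (finishes hour 17); stage build (finishes hour 7, plus 2-hour gap → hour 9). The controlling bound is hour 17, so registration desk setup finishes at 17 + 7 = hour 24.
Signage placement waits on registration desk setup (finishes hour 24), so the earliest it can start is hour 24.

24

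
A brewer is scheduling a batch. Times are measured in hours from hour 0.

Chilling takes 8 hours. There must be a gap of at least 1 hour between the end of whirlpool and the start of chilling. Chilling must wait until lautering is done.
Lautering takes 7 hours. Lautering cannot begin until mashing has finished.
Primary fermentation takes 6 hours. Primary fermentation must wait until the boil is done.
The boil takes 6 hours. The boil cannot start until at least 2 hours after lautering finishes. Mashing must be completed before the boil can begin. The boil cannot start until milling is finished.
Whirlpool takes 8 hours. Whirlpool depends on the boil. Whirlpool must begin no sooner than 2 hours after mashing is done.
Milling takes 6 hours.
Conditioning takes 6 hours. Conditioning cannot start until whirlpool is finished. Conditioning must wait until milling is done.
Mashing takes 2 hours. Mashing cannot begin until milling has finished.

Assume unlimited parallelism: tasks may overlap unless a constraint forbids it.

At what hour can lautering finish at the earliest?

Nothing blocks milling, so it runs from hour 0 to hour 6.
Mashing waits on milling (finishes hour 6), so it starts at hour 6 and finishes at 6 + 2 = hour 8.
After mashing (finishes hour 8), lautering can start at hour 8 and finishes at hour 15.

15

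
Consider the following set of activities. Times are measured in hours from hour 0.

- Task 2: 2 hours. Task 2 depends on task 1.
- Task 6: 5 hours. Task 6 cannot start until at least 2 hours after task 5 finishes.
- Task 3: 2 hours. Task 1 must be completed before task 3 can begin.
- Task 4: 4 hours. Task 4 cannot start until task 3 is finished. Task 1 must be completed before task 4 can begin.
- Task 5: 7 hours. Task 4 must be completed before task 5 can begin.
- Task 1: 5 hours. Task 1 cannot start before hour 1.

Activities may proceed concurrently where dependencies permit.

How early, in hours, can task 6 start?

21

After its own release at hour 1, task 1 can start at hour 1 and finishes at hour 6.
After task 1 (finishes hour 6), task 3 can start at hour 6 and finishes at hour 8.
Task 4 needs all of task 3 (finishes hour 8); task 1 (finishes hour 6). That puts its earliest start at hour 8; it finishes at 8 + 4 = hour 12.
Task 5 cannot begin until task 4 (finishes hour 12). It runs from hour 12 to 12 + 7 = hour 19.
Task 6 waits on task 5 (finishes hour 19, plus 2-hour gap → hour 21), so the earliest it can start is hour 21.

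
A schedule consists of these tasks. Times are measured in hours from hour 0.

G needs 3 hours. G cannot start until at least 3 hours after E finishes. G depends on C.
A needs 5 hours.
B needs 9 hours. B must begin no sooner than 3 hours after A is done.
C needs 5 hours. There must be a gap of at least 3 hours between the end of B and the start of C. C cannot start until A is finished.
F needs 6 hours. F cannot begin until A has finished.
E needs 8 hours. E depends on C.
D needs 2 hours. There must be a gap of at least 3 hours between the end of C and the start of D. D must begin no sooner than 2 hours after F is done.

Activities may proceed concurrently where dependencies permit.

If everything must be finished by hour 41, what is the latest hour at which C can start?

22

Nothing follows D; the deadline of hour 41 is its only limit. It must start by 41 − 2 = hour 39.
Nothing follows G; the deadline of hour 41 is its only limit. It must start by 41 − 3 = hour 38.
E feeds into G (must start by hour 38, minus 3-hour gap → hour 35); so E must finish by hour 35 and therefore start by hour 27.
C must finish in time for D (must start by hour 39, minus 3-hour gap → hour 36); E (must start by hour 27); G (must start by hour 38). The tightest is hour 27, so C must start by 27 − 5 = hour 22.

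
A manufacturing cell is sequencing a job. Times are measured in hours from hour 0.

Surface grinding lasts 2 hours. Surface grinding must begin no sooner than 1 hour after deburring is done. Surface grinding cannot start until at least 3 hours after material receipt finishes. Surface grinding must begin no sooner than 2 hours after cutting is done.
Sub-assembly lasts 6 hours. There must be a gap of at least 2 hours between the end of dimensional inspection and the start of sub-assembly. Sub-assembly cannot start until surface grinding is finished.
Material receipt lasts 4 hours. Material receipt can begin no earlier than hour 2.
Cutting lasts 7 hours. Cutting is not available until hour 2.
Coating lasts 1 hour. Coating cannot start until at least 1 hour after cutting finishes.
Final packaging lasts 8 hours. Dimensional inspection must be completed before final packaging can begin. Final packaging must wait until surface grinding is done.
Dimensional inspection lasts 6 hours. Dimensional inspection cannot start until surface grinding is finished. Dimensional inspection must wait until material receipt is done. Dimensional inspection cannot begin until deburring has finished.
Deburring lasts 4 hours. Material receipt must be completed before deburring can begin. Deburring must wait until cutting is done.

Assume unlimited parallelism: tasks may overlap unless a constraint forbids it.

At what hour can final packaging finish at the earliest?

30

After its own release at hour 2, cutting can start at hour 2 and finishes at hour 9.
Material receipt cannot begin until its own release at hour 2. It runs from hour 2 to 2 + 4 = hour 6.
Deburring has to wait for material receipt (finishes hour 6); cutting (finishes hour 9). The latest of these is hour 9, so deburring runs hour 9 to 9 + 4 = hour 13.
Surface grinding needs all of deburring (finishes hour 13, plus 1-hour gap → hour 14); material receipt (finishes hour 6, plus 3-hour gap → hour 9); cutting (finishes hour 9, plus 2-hour gap → hour 11). That puts its earliest start at hour 14; it finishes at 14 + 2 = hour 16.
For dimensional inspection: surface grinding (finishes hour 16); material receipt (finishes hour 6); deburring (finishes hour 13). Taking the maximum gives a start of hour 16, and it finishes at 16 + 6 = hour 22.
Final packaging cannot start until dimensional inspection (finishes hour 22); surface grinding (finishes hour 16). The controlling bound is hour 22, so final packaging finishes at 22 + 8 = hour 30.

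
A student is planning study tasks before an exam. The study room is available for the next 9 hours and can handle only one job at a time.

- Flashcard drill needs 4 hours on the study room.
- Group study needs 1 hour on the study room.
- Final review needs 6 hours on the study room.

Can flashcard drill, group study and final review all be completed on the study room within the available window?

No

Running back to back, the jobs need 4 + 1 + 6 = 11 hours on the study room.
Since 11 > 9, they cannot all fit.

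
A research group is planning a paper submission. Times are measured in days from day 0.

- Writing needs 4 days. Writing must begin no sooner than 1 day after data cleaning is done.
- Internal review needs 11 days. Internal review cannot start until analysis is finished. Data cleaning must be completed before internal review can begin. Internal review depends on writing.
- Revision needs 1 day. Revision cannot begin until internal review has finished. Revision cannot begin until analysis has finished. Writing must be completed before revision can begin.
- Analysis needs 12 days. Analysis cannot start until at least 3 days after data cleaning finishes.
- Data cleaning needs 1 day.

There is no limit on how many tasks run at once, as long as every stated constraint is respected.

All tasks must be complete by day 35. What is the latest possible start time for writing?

To finish by day 35, revision (duration 1) must start no later than day 34.
Internal review feeds into revision (must start by day 34); so internal review must finish by day 34 and therefore start by day 23.
Writing feeds internal review (must start by day 23); revision (must start by day 34). Taking the minimum, writing must finish by day 23 and start by 23 − 4 = day 19.

19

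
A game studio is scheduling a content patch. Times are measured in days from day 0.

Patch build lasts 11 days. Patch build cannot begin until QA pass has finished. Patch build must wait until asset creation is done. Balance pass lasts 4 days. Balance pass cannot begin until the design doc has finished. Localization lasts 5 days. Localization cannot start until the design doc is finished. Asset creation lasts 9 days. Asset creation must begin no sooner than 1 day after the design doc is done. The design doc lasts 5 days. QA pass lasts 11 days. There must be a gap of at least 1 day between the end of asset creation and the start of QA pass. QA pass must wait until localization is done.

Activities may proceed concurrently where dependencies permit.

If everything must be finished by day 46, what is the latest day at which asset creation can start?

Patch build must finish by day 46; it takes 11 days, so it must start by 46 − 11 = day 35.
QA pass has to be done before patch build (must start by day 35). That means finishing by day 35, i.e. starting by 35 − 11 = day 24.
Asset creation feeds QA pass (must start by day 24, minus 1-day gap → day 23); patch build (must start by day 35). Taking the minimum, asset creation must finish by day 23 and start by 23 − 9 = day 14.

14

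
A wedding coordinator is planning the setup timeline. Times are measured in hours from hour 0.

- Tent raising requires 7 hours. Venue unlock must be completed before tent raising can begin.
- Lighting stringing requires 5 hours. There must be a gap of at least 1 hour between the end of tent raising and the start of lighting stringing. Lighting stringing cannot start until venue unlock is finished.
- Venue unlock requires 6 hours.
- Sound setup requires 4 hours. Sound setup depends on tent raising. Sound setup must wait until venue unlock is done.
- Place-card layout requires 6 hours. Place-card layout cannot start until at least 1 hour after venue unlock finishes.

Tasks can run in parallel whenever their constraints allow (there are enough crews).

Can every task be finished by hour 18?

Nothing blocks venue unlock, so it runs from hour 0 to hour 6.
After venue unlock (finishes hour 6, plus 1-hour gap → hour 7), place-card layout can start at hour 7 and finishes at hour 13.
After venue unlock (finishes hour 6), tent raising can start at hour 6 and finishes at hour 13.
Sound setup has to wait for tent raising (finishes hour 13); venue unlock (finishes hour 6). The latest of these is hour 13, so sound setup runs hour 13 to 13 + 4 = hour 17.
For lighting stringing: tent raising (finishes hour 13, plus 1-hour gap → hour 14); venue unlock (finishes hour 6). Taking the maximum gives a start of hour 14, and it finishes at 14 + 5 = hour 19.
The earliest everything can be done is hour 19, which is after the deadline of 18, so it is not possible.

No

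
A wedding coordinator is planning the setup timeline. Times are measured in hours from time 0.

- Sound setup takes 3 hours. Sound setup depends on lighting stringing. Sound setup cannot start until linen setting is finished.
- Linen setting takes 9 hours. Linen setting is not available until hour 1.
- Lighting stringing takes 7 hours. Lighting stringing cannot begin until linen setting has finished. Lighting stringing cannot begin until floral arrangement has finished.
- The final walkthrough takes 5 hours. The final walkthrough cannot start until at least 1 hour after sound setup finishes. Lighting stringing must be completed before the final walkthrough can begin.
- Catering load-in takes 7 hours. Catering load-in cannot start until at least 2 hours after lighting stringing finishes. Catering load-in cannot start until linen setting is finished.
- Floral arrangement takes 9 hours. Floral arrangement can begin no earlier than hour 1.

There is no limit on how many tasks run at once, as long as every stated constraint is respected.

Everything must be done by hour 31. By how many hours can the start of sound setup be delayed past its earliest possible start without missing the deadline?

After its own release at hour 1, floral arrangement can start at hour 1 and finishes at hour 10.
Linen setting cannot begin until its own release at hour 1. It runs from hour 1 to 1 + 9 = hour 10.
Lighting stringing needs all of linen setting (finishes hour 10); floral arrangement (finishes hour 10). That puts its earliest start at hour 10; it finishes at 10 + 7 = hour 17.
Sound setup needs all of lighting stringing (finishes hour 17); linen setting (finishes hour 10). That puts its earliest start at hour 17; it finishes at 17 + 3 = hour 20.

Working backward from the deadline:
The final walkthrough has no dependents, so it just needs to finish by hour 31. Starting by 31 − 5 = hour 26 achieves that.
Sound setup feeds into the final walkthrough (must start by hour 26, minus 1-hour gap → hour 25); so sound setup must finish by hour 25 and therefore start by hour 22.
So sound setup can start as early as hour 17 and as late as hour 22, giving 22 − 17 = 5 hours of slack.

5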